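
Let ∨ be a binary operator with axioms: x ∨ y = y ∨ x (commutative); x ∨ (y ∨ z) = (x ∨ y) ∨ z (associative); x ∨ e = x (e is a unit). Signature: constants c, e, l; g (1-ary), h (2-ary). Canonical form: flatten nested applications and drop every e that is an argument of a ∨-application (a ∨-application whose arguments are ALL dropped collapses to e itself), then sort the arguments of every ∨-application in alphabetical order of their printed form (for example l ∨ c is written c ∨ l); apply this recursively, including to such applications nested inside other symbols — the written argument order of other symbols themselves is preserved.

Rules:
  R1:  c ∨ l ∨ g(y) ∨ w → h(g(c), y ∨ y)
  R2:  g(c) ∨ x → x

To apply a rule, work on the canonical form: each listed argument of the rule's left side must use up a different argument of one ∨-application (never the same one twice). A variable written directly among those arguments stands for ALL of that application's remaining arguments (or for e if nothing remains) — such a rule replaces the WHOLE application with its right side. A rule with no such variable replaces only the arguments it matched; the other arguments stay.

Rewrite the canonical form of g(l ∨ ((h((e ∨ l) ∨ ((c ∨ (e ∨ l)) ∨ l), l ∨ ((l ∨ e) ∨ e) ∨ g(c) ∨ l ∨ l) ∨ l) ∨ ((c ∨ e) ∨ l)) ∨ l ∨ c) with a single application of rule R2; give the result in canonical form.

Canonical form:  g(c ∨ c ∨ h(c ∨ l ∨ l ∨ l, g(c) ∨ l ∨ l ∨ l ∨ l) ∨ l ∨ l ∨ l ∨ l)
Apply R2:  consuming g(c);  x := l ∨ l ∨ l ∨ l
The extension variable absorbs all remaining arguments, so the whole application is rewritten.
New term:  g(c ∨ c ∨ h(c ∨ l ∨ l ∨ l, l ∨ l ∨ l ∨ l) ∨ l ∨ l ∨ l ∨ l)

Answer: g(c ∨ c ∨ h(c ∨ l ∨ l ∨ l, l ∨ l ∨ l ∨ l) ∨ l ∨ l ∨ l ∨ l)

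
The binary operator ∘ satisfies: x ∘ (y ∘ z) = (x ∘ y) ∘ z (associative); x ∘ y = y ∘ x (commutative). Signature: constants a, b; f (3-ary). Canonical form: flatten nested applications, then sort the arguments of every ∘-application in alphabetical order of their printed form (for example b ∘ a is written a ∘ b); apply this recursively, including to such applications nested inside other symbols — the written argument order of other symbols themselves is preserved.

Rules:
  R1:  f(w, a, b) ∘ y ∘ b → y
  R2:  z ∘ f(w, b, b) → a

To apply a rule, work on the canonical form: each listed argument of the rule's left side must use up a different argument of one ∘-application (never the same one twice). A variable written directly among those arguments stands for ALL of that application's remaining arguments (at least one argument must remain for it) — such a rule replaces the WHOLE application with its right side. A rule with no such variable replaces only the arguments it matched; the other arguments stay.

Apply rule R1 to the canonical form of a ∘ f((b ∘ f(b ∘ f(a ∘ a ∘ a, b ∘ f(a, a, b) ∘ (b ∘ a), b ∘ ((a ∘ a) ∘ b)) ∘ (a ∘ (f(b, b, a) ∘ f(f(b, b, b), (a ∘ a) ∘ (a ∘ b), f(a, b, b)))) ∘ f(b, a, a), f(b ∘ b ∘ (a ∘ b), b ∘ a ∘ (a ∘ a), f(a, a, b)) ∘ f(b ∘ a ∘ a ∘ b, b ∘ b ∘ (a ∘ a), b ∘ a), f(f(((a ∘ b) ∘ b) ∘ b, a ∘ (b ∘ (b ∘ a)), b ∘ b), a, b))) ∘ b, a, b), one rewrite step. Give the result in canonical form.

Canonical form:  a ∘ f(b ∘ b ∘ f(a ∘ b ∘ f(a ∘ a ∘ a, a ∘ b ∘ b ∘ f(a, a, b), a ∘ a ∘ b ∘ b) ∘ f(b, a, a) ∘ f(b, b, a) ∘ f(f(b, b, b), a ∘ a ∘ a ∘ b, f(a, b, b)), f(a ∘ a ∘ b ∘ b, a ∘ a ∘ b ∘ b, a ∘ b) ∘ f(a ∘ b ∘ b ∘ b, a ∘ a ∘ a ∘ b, f(a, a, b)), f(f(a ∘ b ∘ b ∘ b, a ∘ a ∘ b ∘ b, b ∘ b), a, b)), a, b)
Match R1:  consume b, f(a, a, b);  w := a, y := a ∘ b
Every leftover argument binds to the variable; the entire application is replaced.
Giving:  a ∘ f(b ∘ b ∘ f(a ∘ b ∘ f(a ∘ a ∘ a, a ∘ b, a ∘ a ∘ b ∘ b) ∘ f(b, a, a) ∘ f(b, b, a) ∘ f(f(b, b, b), a ∘ a ∘ a ∘ b, f(a, b, b)), f(a ∘ a ∘ b ∘ b, a ∘ a ∘ b ∘ b, a ∘ b) ∘ f(a ∘ b ∘ b ∘ b, a ∘ a ∘ a ∘ b, f(a, a, b)), f(f(a ∘ b ∘ b ∘ b, a ∘ a ∘ b ∘ b, b ∘ b), a, b)), a, b)

Answer: a ∘ f(b ∘ b ∘ f(a ∘ b ∘ f(a ∘ a ∘ a, a ∘ b, a ∘ a ∘ b ∘ b) ∘ f(b, a, a) ∘ f(b, b, a) ∘ f(f(b, b, b), a ∘ a ∘ a ∘ b, f(a, b, b)), f(a ∘ a ∘ b ∘ b, a ∘ a ∘ b ∘ b, a ∘ b) ∘ f(a ∘ b ∘ b ∘ b, a ∘ a ∘ a ∘ b, f(a, a, b)), f(f(a ∘ b ∘ b ∘ b, a ∘ a ∘ b ∘ b, b ∘ b), a, b)), a, b)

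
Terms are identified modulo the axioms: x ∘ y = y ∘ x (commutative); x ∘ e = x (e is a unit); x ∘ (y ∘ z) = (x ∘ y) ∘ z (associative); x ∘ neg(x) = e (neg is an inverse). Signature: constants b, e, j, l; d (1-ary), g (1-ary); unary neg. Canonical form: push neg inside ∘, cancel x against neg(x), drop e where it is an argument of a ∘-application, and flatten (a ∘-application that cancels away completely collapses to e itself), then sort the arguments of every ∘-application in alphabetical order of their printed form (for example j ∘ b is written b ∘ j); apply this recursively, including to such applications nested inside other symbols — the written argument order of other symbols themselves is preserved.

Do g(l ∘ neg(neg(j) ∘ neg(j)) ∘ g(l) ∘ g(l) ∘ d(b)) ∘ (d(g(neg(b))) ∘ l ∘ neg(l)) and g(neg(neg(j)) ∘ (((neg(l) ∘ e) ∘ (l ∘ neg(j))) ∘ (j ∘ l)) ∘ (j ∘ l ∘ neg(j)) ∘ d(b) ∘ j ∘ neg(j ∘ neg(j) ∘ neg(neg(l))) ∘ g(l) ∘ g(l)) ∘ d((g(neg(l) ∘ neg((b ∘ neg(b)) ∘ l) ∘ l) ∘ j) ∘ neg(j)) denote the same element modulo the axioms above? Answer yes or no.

Answer: no — d(g(neg(b))) ∘ g(d(b) ∘ g(l) ∘ g(l) ∘ j ∘ j ∘ l) vs d(g(neg(l))) ∘ g(d(b) ∘ g(l) ∘ g(l) ∘ j ∘ j ∘ l)

Derivation:
Left:  g(l ∘ neg(neg(j) ∘ neg(j)) ∘ g(l) ∘ g(l) ∘ d(b)) ∘ (d(g(neg(b))) ∘ l ∘ neg(l))
  Push neg inside:  distribute neg over ∘ and collapse double neg
  Inverses cancel:  l cancels
  Collect:  g(d(b) ∘ g(l) ∘ g(l) ∘ j ∘ j ∘ l) ∘ d(g(neg(b)))
  Sort:  d(g(neg(b))) ∘ g(d(b) ∘ g(l) ∘ g(l) ∘ j ∘ j ∘ l)
Right:  g(neg(neg(j)) ∘ (((neg(l) ∘ e) ∘ (l ∘ neg(j))) ∘ (j ∘ l)) ∘ (j ∘ l ∘ neg(j)) ∘ d(b) ∘ j ∘ neg(j ∘ neg(j) ∘ neg(neg(l))) ∘ g(l) ∘ g(l)) ∘ d((g(neg(l) ∘ neg((b ∘ neg(b)) ∘ l) ∘ l) ∘ j) ∘ neg(j))
  Push neg inside:  distribute neg over ∘ and collapse double neg
  Collect:  g(d(b) ∘ g(l) ∘ g(l) ∘ j ∘ j ∘ l) ∘ d(g(neg(l)))
  Order the arguments:  d(g(neg(l))) ∘ g(d(b) ∘ g(l) ∘ g(l) ∘ j ∘ j ∘ l)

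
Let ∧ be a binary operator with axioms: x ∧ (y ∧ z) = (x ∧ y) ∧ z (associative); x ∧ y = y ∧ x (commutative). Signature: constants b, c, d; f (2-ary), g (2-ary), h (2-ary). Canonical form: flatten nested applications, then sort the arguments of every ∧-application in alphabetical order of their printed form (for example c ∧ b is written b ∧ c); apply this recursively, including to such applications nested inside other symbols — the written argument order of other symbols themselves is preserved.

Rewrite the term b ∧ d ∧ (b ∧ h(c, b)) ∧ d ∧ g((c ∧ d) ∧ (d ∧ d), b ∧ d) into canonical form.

Un-nest:  b ∧ d ∧ b ∧ h(c, b) ∧ d ∧ g((c ∧ d) ∧ (d ∧ d), b ∧ d)
Canonicalize subterm:  g((c ∧ d) ∧ (d ∧ d), b ∧ d)  →  g(c ∧ d ∧ d ∧ d, b ∧ d)
Order the arguments:  b ∧ b ∧ d ∧ d ∧ g(c ∧ d ∧ d ∧ d, b ∧ d) ∧ h(c, b)

Answer: b ∧ b ∧ d ∧ d ∧ g(c ∧ d ∧ d ∧ d, b ∧ d) ∧ h(c, b)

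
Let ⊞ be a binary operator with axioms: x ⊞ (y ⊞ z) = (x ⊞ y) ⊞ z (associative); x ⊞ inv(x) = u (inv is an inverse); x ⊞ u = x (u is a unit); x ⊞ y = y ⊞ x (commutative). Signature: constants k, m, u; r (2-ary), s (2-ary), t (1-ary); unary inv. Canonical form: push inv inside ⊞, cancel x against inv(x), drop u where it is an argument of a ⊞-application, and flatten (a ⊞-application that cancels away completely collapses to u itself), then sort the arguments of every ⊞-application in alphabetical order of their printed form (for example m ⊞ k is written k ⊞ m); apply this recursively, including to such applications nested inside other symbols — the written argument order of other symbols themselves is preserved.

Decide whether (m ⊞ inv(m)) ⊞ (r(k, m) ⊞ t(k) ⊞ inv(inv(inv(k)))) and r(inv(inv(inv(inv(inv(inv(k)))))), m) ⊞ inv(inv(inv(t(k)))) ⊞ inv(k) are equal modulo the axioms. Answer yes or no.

Answer: no — inv(k) ⊞ r(k, m) ⊞ t(k) vs inv(k) ⊞ inv(t(k)) ⊞ r(k, m)

Derivation:
Left:  (m ⊞ inv(m)) ⊞ (r(k, m) ⊞ t(k) ⊞ inv(inv(inv(k))))
  Push inv inside:  distribute inv over ⊞ and collapse double inv
  Cancel inverse pairs:  m cancels
  Combine occurrences:  r(k, m) ⊞ t(k) ⊞ inv(k)
  Sort:  inv(k) ⊞ r(k, m) ⊞ t(k)
Right:  r(inv(inv(inv(inv(inv(inv(k)))))), m) ⊞ inv(inv(inv(t(k)))) ⊞ inv(k)
  Push inv inside:  distribute inv over ⊞ and collapse double inv
  Combine occurrences:  r(k, m) ⊞ inv(t(k)) ⊞ inv(k)
  Order the arguments:  inv(k) ⊞ inv(t(k)) ⊞ r(k, m)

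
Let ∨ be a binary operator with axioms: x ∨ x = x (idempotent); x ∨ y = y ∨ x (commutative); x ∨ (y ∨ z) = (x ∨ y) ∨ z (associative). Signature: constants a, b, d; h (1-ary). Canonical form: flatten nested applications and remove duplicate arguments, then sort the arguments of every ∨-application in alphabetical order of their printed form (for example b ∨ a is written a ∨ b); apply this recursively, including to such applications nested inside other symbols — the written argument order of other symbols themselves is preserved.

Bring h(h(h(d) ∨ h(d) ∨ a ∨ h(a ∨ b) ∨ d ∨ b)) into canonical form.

Focus inside:  h(d) ∨ h(d) ∨ a ∨ h(a ∨ b) ∨ d ∨ b
Idempotence:  drop duplicate h(d)
Sort:  a ∨ b ∨ d ∨ h(a ∨ b) ∨ h(d)
Put back:  h(h(a ∨ b ∨ d ∨ h(a ∨ b) ∨ h(d)))

Answer: h(h(a ∨ b ∨ d ∨ h(a ∨ b) ∨ h(d)))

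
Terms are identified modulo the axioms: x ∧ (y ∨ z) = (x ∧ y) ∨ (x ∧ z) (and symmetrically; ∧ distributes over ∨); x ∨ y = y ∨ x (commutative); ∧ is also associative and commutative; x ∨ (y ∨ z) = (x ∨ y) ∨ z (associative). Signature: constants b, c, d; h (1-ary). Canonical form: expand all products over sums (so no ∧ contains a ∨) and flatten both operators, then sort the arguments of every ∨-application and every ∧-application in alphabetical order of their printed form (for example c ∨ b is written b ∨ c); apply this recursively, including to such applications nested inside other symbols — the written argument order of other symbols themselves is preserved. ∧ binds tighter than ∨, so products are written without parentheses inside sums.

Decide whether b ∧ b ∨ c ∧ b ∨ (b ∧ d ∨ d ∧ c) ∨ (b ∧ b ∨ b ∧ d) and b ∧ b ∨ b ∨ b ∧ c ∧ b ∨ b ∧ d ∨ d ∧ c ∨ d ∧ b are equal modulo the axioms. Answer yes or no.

Answer: no — b ∧ b ∨ b ∧ b ∨ b ∧ c ∨ b ∧ d ∨ b ∧ d ∨ c ∧ d vs b ∨ b ∧ b ∨ b ∧ b ∧ c ∨ b ∧ d ∨ b ∧ d ∨ c ∧ d

Derivation:
Left:  b ∧ b ∨ c ∧ b ∨ (b ∧ d ∨ d ∧ c) ∨ (b ∧ b ∨ b ∧ d)
  Flatten:  b ∧ b ∨ b ∧ c ∨ b ∧ d ∨ c ∧ d ∨ b ∧ b ∨ b ∧ d
  Sort:  b ∧ b ∨ b ∧ b ∨ b ∧ c ∨ b ∧ d ∨ b ∧ d ∨ c ∧ d
Right:  b ∧ b ∨ b ∨ b ∧ c ∧ b ∨ b ∧ d ∨ d ∧ c ∨ d ∧ b
  Un-nest:  b ∧ b ∨ b ∨ b ∧ b ∧ c ∨ b ∧ d ∨ c ∧ d ∨ b ∧ d
  Sort arguments:  b ∨ b ∧ b ∨ b ∧ b ∧ c ∨ b ∧ d ∨ b ∧ d ∨ c ∧ d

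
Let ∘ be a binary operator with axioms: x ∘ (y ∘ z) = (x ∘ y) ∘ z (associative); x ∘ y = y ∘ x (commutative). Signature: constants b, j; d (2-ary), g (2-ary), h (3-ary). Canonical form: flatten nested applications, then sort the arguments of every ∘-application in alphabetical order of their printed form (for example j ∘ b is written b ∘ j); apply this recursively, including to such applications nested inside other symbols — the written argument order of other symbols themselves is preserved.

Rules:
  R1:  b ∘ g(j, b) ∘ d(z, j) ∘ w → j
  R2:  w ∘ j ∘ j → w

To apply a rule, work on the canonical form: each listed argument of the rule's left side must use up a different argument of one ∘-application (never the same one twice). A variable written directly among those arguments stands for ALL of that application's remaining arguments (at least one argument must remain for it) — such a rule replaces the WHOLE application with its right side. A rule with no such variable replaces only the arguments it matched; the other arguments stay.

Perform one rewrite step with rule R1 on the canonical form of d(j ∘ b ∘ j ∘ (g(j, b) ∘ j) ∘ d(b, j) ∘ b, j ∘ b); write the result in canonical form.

Answer: d(j, b ∘ j)

Derivation:
Canonical form:  d(b ∘ b ∘ d(b, j) ∘ g(j, b) ∘ j ∘ j ∘ j, b ∘ j)
Match R1:  consume b, d(b, j), g(j, b);  w := b ∘ j ∘ j ∘ j, z := b
The extension variable absorbs all remaining arguments, so the whole application is rewritten.
Result:  d(j, b ∘ j)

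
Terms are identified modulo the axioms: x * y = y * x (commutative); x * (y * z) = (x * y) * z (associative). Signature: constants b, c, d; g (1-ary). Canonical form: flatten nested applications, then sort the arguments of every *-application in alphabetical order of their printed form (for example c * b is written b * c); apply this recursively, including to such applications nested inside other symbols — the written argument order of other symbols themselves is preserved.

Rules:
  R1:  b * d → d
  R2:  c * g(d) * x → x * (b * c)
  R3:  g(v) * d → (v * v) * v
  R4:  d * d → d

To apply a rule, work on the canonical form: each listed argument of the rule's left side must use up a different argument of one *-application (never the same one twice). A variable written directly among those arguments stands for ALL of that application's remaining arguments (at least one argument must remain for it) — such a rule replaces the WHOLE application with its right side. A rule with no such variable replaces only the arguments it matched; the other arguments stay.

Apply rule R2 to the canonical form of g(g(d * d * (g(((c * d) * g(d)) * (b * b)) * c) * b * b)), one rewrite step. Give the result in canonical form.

Canonical form:  g(g(b * b * c * d * d * g(b * b * c * d * g(d))))
Apply R2:  consuming c, g(d);  x := b * b * d
Every leftover argument binds to the variable; the entire application is replaced.
Result:  g(g(b * b * c * d * d * g(b * b * b * c * d)))

Answer: g(g(b * b * c * d * d * g(b * b * b * c * d)))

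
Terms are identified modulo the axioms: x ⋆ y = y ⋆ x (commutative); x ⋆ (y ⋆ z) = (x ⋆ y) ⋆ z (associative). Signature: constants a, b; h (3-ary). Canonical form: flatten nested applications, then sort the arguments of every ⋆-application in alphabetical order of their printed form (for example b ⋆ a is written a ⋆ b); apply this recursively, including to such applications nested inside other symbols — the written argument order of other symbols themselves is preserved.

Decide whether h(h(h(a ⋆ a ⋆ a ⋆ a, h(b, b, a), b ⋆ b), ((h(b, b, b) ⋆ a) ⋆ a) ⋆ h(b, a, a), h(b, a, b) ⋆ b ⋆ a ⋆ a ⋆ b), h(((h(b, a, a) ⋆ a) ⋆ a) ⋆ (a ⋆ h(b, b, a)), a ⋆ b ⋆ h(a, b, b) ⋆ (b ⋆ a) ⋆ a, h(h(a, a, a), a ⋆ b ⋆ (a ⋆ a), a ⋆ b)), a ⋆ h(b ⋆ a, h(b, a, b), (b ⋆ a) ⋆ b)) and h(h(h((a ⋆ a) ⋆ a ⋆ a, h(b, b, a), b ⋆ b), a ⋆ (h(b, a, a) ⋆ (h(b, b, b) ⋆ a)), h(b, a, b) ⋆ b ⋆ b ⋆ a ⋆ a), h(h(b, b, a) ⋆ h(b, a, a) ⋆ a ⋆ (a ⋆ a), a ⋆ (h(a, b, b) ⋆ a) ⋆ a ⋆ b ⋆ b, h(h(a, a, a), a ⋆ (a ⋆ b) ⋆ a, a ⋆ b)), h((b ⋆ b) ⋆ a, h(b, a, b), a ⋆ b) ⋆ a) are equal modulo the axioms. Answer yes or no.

Answer: no — h(h(h(a ⋆ a ⋆ a ⋆ a, h(b, b, a), b ⋆ b), a ⋆ a ⋆ h(b, a, a) ⋆ h(b, b, b), a ⋆ a ⋆ b ⋆ b ⋆ h(b, a, b)), h(a ⋆ a ⋆ a ⋆ h(b, a, a) ⋆ h(b, b, a), a ⋆ a ⋆ a ⋆ b ⋆ b ⋆ h(a, b, b), h(h(a, a, a), a ⋆ a ⋆ a ⋆ b, a ⋆ b)), a ⋆ h(a ⋆ b, h(b, a, b), a ⋆ b ⋆ b)) vs h(h(h(a ⋆ a ⋆ a ⋆ a, h(b, b, a), b ⋆ b), a ⋆ a ⋆ h(b, a, a) ⋆ h(b, b, b), a ⋆ a ⋆ b ⋆ b ⋆ h(b, a, b)), h(a ⋆ a ⋆ a ⋆ h(b, a, a) ⋆ h(b, b, a), a ⋆ a ⋆ a ⋆ b ⋆ b ⋆ h(a, b, b), h(h(a, a, a), a ⋆ a ⋆ a ⋆ b, a ⋆ b)), a ⋆ h(a ⋆ b ⋆ b, h(b, a, b), a ⋆ b))

Derivation:
Left:  h(h(h(a ⋆ a ⋆ a ⋆ a, h(b, b, a), b ⋆ b), ((h(b, b, b) ⋆ a) ⋆ a) ⋆ h(b, a, a), h(b, a, b) ⋆ b ⋆ a ⋆ a ⋆ b), h(((h(b, a, a) ⋆ a) ⋆ a) ⋆ (a ⋆ h(b, b, a)), a ⋆ b ⋆ h(a, b, b) ⋆ (b ⋆ a) ⋆ a, h(h(a, a, a), a ⋆ b ⋆ (a ⋆ a), a ⋆ b)), a ⋆ h(b ⋆ a, h(b, a, b), (b ⋆ a) ⋆ b))
  Work inside:  a ⋆ h(b ⋆ a, h(b, a, b), (b ⋆ a) ⋆ b)
  Inside:  h(b ⋆ a, h(b, a, b), (b ⋆ a) ⋆ b)  →  h(a ⋆ b, h(b, a, b), a ⋆ b ⋆ b)
  Sort arguments:  a ⋆ h(a ⋆ b, h(b, a, b), a ⋆ b ⋆ b)
  Put back:  h(h(h(a ⋆ a ⋆ a ⋆ a, h(b, b, a), b ⋆ b), a ⋆ a ⋆ h(b, a, a) ⋆ h(b, b, b), a ⋆ a ⋆ b ⋆ b ⋆ h(b, a, b)), h(a ⋆ a ⋆ a ⋆ h(b, a, a) ⋆ h(b, b, a), a ⋆ a ⋆ a ⋆ b ⋆ b ⋆ h(a, b, b), h(h(a, a, a), a ⋆ a ⋆ a ⋆ b, a ⋆ b)), a ⋆ h(a ⋆ b, h(b, a, b), a ⋆ b ⋆ b))
Right:  h(h(h((a ⋆ a) ⋆ a ⋆ a, h(b, b, a), b ⋆ b), a ⋆ (h(b, a, a) ⋆ (h(b, b, b) ⋆ a)), h(b, a, b) ⋆ b ⋆ b ⋆ a ⋆ a), h(h(b, b, a) ⋆ h(b, a, a) ⋆ a ⋆ (a ⋆ a), a ⋆ (h(a, b, b) ⋆ a) ⋆ a ⋆ b ⋆ b, h(h(a, a, a), a ⋆ (a ⋆ b) ⋆ a, a ⋆ b)), h((b ⋆ b) ⋆ a, h(b, a, b), a ⋆ b) ⋆ a)
  Focus inside:  h((b ⋆ b) ⋆ a, h(b, a, b), a ⋆ b) ⋆ a
  Canonicalize subterm:  h((b ⋆ b) ⋆ a, h(b, a, b), a ⋆ b)  →  h(a ⋆ b ⋆ b, h(b, a, b), a ⋆ b)
  Order the arguments:  a ⋆ h(a ⋆ b ⋆ b, h(b, a, b), a ⋆ b)
  Put back:  h(h(h(a ⋆ a ⋆ a ⋆ a, h(b, b, a), b ⋆ b), a ⋆ a ⋆ h(b, a, a) ⋆ h(b, b, b), a ⋆ a ⋆ b ⋆ b ⋆ h(b, a, b)), h(a ⋆ a ⋆ a ⋆ h(b, a, a) ⋆ h(b, b, a), a ⋆ a ⋆ a ⋆ b ⋆ b ⋆ h(a, b, b), h(h(a, a, a), a ⋆ a ⋆ a ⋆ b, a ⋆ b)), a ⋆ h(a ⋆ b ⋆ b, h(b, a, b), a ⋆ b))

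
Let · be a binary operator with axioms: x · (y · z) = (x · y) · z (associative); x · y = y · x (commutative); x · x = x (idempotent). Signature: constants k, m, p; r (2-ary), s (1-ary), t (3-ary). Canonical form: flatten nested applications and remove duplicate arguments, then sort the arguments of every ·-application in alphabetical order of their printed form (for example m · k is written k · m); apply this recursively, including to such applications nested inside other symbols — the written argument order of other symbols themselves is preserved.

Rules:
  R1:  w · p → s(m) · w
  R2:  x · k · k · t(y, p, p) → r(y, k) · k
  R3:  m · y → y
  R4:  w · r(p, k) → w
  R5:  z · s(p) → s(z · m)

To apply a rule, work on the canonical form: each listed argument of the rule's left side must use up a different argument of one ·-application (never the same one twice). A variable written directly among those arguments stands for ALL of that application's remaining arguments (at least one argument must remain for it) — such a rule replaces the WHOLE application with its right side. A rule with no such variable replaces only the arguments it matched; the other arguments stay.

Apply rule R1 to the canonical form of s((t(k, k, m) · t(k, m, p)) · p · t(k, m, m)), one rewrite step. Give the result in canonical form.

Canonical form:  s(p · t(k, k, m) · t(k, m, m) · t(k, m, p))
R1 matches:  uses p;  w := t(k, k, m) · t(k, m, m) · t(k, m, p)
The extension variable absorbs all remaining arguments, so the whole application is rewritten.
Result:  s(s(m) · t(k, k, m) · t(k, m, m) · t(k, m, p))

Answer: s(s(m) · t(k, k, m) · t(k, m, m) · t(k, m, p))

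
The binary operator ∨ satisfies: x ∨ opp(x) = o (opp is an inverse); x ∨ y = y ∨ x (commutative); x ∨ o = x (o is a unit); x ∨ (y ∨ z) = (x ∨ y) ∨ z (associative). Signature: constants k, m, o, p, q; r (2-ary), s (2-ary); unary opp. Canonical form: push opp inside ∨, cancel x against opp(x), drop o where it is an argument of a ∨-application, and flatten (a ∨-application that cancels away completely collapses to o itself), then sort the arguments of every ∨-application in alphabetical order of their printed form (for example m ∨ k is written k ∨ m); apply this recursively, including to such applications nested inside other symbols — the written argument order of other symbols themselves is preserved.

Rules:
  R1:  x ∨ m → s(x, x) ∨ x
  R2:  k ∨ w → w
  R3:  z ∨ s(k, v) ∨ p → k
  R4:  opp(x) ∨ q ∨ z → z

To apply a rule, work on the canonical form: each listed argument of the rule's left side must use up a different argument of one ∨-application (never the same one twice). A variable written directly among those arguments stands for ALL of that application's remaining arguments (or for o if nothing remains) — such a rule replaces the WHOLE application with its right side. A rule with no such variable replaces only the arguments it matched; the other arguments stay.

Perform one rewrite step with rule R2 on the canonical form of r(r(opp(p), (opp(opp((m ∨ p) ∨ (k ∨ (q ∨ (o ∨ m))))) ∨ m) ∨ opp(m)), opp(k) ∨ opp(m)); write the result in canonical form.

Answer: r(r(opp(p), m ∨ m ∨ p ∨ q), opp(k) ∨ opp(m))

Derivation:
Canonical form:  r(r(opp(p), k ∨ m ∨ m ∨ p ∨ q), opp(k) ∨ opp(m))
R2 matches:  uses k;  w := m ∨ m ∨ p ∨ q
The extension variable absorbs all remaining arguments, so the whole application is rewritten.
New term:  r(r(opp(p), m ∨ m ∨ p ∨ q), opp(k) ∨ opp(m))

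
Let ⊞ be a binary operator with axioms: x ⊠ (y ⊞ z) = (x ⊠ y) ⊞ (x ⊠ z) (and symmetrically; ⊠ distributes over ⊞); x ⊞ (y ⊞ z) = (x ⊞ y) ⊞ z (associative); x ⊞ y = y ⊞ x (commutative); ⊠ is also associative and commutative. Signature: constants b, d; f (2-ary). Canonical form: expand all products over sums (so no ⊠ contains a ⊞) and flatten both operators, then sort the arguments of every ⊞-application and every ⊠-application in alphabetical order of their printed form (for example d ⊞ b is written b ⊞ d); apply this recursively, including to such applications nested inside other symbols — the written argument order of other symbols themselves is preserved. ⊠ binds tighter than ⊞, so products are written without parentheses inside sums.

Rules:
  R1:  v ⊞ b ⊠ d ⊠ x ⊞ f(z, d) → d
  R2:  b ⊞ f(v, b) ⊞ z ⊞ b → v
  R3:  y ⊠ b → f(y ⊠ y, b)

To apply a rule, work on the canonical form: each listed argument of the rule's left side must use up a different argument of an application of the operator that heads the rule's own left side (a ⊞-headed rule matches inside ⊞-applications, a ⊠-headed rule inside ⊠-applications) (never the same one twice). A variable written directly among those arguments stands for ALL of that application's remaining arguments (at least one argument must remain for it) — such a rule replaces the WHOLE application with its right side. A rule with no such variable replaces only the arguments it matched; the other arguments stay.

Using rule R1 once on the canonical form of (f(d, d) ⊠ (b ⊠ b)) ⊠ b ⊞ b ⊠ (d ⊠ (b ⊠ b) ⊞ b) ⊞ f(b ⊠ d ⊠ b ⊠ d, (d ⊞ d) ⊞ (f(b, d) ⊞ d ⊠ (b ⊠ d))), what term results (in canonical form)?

Canonical form:  b ⊠ b ⊞ b ⊠ b ⊠ b ⊠ d ⊞ b ⊠ b ⊠ b ⊠ f(d, d) ⊞ f(b ⊠ b ⊠ d ⊠ d, b ⊠ d ⊠ d ⊞ d ⊞ d ⊞ f(b, d))
Match R1:  consume b ⊠ d ⊠ d, f(b, d);  v := d ⊞ d, x := d, z := b
The extension variable absorbs all remaining arguments, so the whole application is rewritten.
Result:  b ⊠ b ⊞ b ⊠ b ⊠ b ⊠ d ⊞ b ⊠ b ⊠ b ⊠ f(d, d) ⊞ f(b ⊠ b ⊠ d ⊠ d, d)

Answer: b ⊠ b ⊞ b ⊠ b ⊠ b ⊠ d ⊞ b ⊠ b ⊠ b ⊠ f(d, d) ⊞ f(b ⊠ b ⊠ d ⊠ d, d)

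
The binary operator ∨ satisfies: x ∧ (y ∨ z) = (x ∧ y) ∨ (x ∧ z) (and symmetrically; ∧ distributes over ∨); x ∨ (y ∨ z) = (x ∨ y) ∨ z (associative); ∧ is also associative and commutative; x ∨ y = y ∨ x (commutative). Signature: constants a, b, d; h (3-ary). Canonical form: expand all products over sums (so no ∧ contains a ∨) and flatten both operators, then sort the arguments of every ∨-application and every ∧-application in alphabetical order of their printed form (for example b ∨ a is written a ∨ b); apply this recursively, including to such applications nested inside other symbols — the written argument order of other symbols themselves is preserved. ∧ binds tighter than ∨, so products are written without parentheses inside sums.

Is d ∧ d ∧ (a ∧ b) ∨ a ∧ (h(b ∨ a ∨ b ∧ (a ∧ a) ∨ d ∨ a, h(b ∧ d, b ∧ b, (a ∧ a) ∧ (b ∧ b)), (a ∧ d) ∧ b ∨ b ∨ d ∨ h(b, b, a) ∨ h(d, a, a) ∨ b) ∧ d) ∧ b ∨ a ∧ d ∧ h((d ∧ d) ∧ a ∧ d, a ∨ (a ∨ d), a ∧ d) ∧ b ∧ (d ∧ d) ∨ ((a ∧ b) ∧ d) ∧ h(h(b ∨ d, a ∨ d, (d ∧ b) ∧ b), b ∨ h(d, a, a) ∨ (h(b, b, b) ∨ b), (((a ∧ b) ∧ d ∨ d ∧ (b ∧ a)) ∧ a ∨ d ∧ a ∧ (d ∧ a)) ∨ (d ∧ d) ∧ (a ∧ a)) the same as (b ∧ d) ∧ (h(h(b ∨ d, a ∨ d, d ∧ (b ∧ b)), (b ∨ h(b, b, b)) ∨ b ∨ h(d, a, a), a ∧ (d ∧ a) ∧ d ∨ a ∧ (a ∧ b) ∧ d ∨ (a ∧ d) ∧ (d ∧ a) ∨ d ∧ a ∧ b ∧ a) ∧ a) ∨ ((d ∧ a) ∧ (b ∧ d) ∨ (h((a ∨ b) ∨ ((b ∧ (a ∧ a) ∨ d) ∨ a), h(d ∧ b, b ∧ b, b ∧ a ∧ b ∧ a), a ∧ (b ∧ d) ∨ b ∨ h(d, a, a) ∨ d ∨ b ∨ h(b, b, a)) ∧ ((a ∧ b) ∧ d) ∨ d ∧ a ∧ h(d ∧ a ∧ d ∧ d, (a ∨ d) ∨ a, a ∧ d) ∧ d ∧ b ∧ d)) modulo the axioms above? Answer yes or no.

Left:  d ∧ d ∧ (a ∧ b) ∨ a ∧ (h(b ∨ a ∨ b ∧ (a ∧ a) ∨ d ∨ a, h(b ∧ d, b ∧ b, (a ∧ a) ∧ (b ∧ b)), (a ∧ d) ∧ b ∨ b ∨ d ∨ h(b, b, a) ∨ h(d, a, a) ∨ b) ∧ d) ∧ b ∨ a ∧ d ∧ h((d ∧ d) ∧ a ∧ d, a ∨ (a ∨ d), a ∧ d) ∧ b ∧ (d ∧ d) ∨ ((a ∧ b) ∧ d) ∧ h(h(b ∨ d, a ∨ d, (d ∧ b) ∧ b), b ∨ h(d, a, a) ∨ (h(b, b, b) ∨ b), (((a ∧ b) ∧ d ∨ d ∧ (b ∧ a)) ∧ a ∨ d ∧ a ∧ (d ∧ a)) ∨ (d ∧ d) ∧ (a ∧ a))
  Expand products over sums:  a ∧ b ∧ d ∧ d ∨ a ∧ b ∧ d ∧ h(a ∨ a ∨ a ∧ a ∧ b ∨ b ∨ d, h(b ∧ d, b ∧ b, a ∧ a ∧ b ∧ b), a ∧ b ∧ d ∨ b ∨ b ∨ d ∨ h(b, b, a) ∨ h(d, a, a)) ∨ a ∧ b ∧ d ∧ d ∧ d ∧ h(a ∧ d ∧ d ∧ d, a ∨ a ∨ d, a ∧ d) ∨ a ∧ b ∧ d ∧ h(h(b ∨ d, a ∨ d, b ∧ b ∧ d), b ∨ b ∨ h(b, b, b) ∨ h(d, a, a), a ∧ a ∧ b ∧ d ∨ a ∧ a ∧ b ∧ d ∨ a ∧ a ∧ d ∧ d ∨ a ∧ a ∧ d ∧ d)
  Order the arguments:  a ∧ b ∧ d ∧ d ∨ a ∧ b ∧ d ∧ d ∧ d ∧ h(a ∧ d ∧ d ∧ d, a ∨ a ∨ d, a ∧ d) ∨ a ∧ b ∧ d ∧ h(a ∨ a ∨ a ∧ a ∧ b ∨ b ∨ d, h(b ∧ d, b ∧ b, a ∧ a ∧ b ∧ b), a ∧ b ∧ d ∨ b ∨ b ∨ d ∨ h(b, b, a) ∨ h(d, a, a)) ∨ a ∧ b ∧ d ∧ h(h(b ∨ d, a ∨ d, b ∧ b ∧ d), b ∨ b ∨ h(b, b, b) ∨ h(d, a, a), a ∧ a ∧ b ∧ d ∨ a ∧ a ∧ b ∧ d ∨ a ∧ a ∧ d ∧ d ∨ a ∧ a ∧ d ∧ d)
Right:  (b ∧ d) ∧ (h(h(b ∨ d, a ∨ d, d ∧ (b ∧ b)), (b ∨ h(b, b, b)) ∨ b ∨ h(d, a, a), a ∧ (d ∧ a) ∧ d ∨ a ∧ (a ∧ b) ∧ d ∨ (a ∧ d) ∧ (d ∧ a) ∨ d ∧ a ∧ b ∧ a) ∧ a) ∨ ((d ∧ a) ∧ (b ∧ d) ∨ (h((a ∨ b) ∨ ((b ∧ (a ∧ a) ∨ d) ∨ a), h(d ∧ b, b ∧ b, b ∧ a ∧ b ∧ a), a ∧ (b ∧ d) ∨ b ∨ h(d, a, a) ∨ d ∨ b ∨ h(b, b, a)) ∧ ((a ∧ b) ∧ d) ∨ d ∧ a ∧ h(d ∧ a ∧ d ∧ d, (a ∨ d) ∨ a, a ∧ d) ∧ d ∧ b ∧ d))
  Flatten:  a ∧ b ∧ d ∧ h(h(b ∨ d, a ∨ d, b ∧ b ∧ d), b ∨ b ∨ h(b, b, b) ∨ h(d, a, a), a ∧ a ∧ b ∧ d ∨ a ∧ a ∧ b ∧ d ∨ a ∧ a ∧ d ∧ d ∨ a ∧ a ∧ d ∧ d) ∨ a ∧ b ∧ d ∧ d ∨ a ∧ b ∧ d ∧ h(a ∨ a ∨ a ∧ a ∧ b ∨ b ∨ d, h(b ∧ d, b ∧ b, a ∧ a ∧ b ∧ b), a ∧ b ∧ d ∨ b ∨ b ∨ d ∨ h(b, b, a) ∨ h(d, a, a)) ∨ a ∧ b ∧ d ∧ d ∧ d ∧ h(a ∧ d ∧ d ∧ d, a ∨ a ∨ d, a ∧ d)
  Sort arguments:  a ∧ b ∧ d ∧ d ∨ a ∧ b ∧ d ∧ d ∧ d ∧ h(a ∧ d ∧ d ∧ d, a ∨ a ∨ d, a ∧ d) ∨ a ∧ b ∧ d ∧ h(a ∨ a ∨ a ∧ a ∧ b ∨ b ∨ d, h(b ∧ d, b ∧ b, a ∧ a ∧ b ∧ b), a ∧ b ∧ d ∨ b ∨ b ∨ d ∨ h(b, b, a) ∨ h(d, a, a)) ∨ a ∧ b ∧ d ∧ h(h(b ∨ d, a ∨ d, b ∧ b ∧ d), b ∨ b ∨ h(b, b, b) ∨ h(d, a, a), a ∧ a ∧ b ∧ d ∨ a ∧ a ∧ b ∧ d ∨ a ∧ a ∧ d ∧ d ∨ a ∧ a ∧ d ∧ d)

Answer: yes — both canonical forms are a ∧ b ∧ d ∧ d ∨ a ∧ b ∧ d ∧ d ∧ d ∧ h(a ∧ d ∧ d ∧ d, a ∨ a ∨ d, a ∧ d) ∨ a ∧ b ∧ d ∧ h(a ∨ a ∨ a ∧ a ∧ b ∨ b ∨ d, h(b ∧ d, b ∧ b, a ∧ a ∧ b ∧ b), a ∧ b ∧ d ∨ b ∨ b ∨ d ∨ h(b, b, a) ∨ h(d, a, a)) ∨ a ∧ b ∧ d ∧ h(h(b ∨ d, a ∨ d, b ∧ b ∧ d), b ∨ b ∨ h(b, b, b) ∨ h(d, a, a), a ∧ a ∧ b ∧ d ∨ a ∧ a ∧ b ∧ d ∨ a ∧ a ∧ d ∧ d ∨ a ∧ a ∧ d ∧ d)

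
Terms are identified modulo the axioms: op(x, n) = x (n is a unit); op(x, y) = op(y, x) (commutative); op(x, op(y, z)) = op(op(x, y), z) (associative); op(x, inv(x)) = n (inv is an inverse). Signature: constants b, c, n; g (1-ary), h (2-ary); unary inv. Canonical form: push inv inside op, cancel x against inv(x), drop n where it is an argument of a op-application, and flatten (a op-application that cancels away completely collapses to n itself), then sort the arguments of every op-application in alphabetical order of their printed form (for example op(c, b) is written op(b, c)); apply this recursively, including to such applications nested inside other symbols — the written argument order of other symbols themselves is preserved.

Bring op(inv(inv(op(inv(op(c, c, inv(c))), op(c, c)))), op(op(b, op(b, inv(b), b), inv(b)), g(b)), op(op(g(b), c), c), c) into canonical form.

Push inv inside:  distribute inv over op and collapse double inv
Collect:  op(c, c, c, c, b, g(b), g(b))
Sort arguments:  op(b, c, c, c, c, g(b), g(b))

Answer: op(b, c, c, c, c, g(b), g(b))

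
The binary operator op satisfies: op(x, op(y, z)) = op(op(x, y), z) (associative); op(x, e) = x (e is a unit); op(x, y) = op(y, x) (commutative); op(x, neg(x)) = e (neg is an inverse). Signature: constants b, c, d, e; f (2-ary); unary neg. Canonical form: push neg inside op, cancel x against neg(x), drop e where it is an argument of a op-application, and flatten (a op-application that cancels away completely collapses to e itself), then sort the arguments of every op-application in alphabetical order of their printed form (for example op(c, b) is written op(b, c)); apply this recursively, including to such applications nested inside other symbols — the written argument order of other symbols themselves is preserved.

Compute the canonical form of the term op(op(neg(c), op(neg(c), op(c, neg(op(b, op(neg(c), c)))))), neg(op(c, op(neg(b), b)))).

Answer: op(neg(b), neg(c), neg(c))

Derivation:
Push neg inside:  distribute neg over op and collapse double neg
Collect:  op(neg(c), neg(c), neg(b))
Sort arguments:  op(neg(b), neg(c), neg(c))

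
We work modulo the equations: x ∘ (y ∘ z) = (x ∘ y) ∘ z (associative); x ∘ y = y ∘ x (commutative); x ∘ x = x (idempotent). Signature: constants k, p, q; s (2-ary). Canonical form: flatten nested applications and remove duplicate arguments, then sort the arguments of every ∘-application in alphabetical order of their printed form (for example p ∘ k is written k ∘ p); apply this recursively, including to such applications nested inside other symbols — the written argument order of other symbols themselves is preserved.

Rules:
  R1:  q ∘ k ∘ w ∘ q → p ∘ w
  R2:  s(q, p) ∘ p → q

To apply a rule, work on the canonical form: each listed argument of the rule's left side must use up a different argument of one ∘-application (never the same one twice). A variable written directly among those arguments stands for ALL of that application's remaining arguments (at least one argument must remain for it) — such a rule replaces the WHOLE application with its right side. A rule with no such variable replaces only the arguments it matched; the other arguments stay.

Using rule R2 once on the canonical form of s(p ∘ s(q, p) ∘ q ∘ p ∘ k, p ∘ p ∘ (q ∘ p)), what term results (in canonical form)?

Canonical form:  s(k ∘ p ∘ q ∘ s(q, p), p ∘ q)
Match R2:  consume p, s(q, p)
Giving:  s(k ∘ q, p ∘ q)

Answer: s(k ∘ q, p ∘ q)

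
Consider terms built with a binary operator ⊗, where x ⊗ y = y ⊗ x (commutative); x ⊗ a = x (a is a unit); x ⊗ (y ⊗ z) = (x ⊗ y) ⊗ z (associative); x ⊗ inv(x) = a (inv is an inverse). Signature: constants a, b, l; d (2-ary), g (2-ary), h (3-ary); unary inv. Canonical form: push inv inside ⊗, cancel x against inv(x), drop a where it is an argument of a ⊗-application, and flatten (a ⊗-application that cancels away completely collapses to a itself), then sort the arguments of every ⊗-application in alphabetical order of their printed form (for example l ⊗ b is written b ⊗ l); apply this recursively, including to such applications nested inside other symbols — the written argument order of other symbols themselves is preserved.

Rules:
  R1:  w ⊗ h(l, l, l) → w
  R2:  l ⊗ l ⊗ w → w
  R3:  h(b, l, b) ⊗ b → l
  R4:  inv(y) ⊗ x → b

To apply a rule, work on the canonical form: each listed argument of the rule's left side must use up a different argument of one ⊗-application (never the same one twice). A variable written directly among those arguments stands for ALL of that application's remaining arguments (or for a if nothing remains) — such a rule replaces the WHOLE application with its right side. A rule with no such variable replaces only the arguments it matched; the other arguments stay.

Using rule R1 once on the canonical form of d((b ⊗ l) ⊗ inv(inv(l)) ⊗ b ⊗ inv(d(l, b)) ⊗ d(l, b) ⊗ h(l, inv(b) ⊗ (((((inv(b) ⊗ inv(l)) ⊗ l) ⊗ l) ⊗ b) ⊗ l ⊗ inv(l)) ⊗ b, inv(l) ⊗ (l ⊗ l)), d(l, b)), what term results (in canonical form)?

Answer: d(b ⊗ b ⊗ l ⊗ l, d(l, b))

Derivation:
Canonical form:  d(b ⊗ b ⊗ h(l, l, l) ⊗ l ⊗ l, d(l, b))
Apply R1:  consuming h(l, l, l);  w := b ⊗ b ⊗ l ⊗ l
Every leftover argument binds to the variable; the entire application is replaced.
New term:  d(b ⊗ b ⊗ l ⊗ l, d(l, b))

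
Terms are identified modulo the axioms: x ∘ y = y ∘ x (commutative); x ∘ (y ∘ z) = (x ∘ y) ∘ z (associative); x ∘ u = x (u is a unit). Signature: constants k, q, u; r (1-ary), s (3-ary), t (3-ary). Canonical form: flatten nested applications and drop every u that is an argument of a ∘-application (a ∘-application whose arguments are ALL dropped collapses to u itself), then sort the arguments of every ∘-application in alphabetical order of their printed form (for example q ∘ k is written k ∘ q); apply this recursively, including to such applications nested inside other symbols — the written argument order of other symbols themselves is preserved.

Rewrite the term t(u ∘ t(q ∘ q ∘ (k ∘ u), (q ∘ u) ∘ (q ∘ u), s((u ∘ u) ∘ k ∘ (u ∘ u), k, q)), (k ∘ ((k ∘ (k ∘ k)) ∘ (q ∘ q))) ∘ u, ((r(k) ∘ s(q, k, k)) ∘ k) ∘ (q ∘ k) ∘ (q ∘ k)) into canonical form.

Descend into:  u ∘ t(q ∘ q ∘ (k ∘ u), (q ∘ u) ∘ (q ∘ u), s((u ∘ u) ∘ k ∘ (u ∘ u), k, q))
Canonicalize subterm:  t(q ∘ q ∘ (k ∘ u), (q ∘ u) ∘ (q ∘ u), s((u ∘ u) ∘ k ∘ (u ∘ u), k, q))  →  t(k ∘ q ∘ q, q ∘ q, s(k, k, q))
Drop the unit:  drop u
Sort:  t(k ∘ q ∘ q, q ∘ q, s(k, k, q))
Put back:  t(t(k ∘ q ∘ q, q ∘ q, s(k, k, q)), k ∘ k ∘ k ∘ k ∘ q ∘ q, k ∘ k ∘ k ∘ q ∘ q ∘ r(k) ∘ s(q, k, k))

Answer: t(t(k ∘ q ∘ q, q ∘ q, s(k, k, q)), k ∘ k ∘ k ∘ k ∘ q ∘ q, k ∘ k ∘ k ∘ q ∘ q ∘ r(k) ∘ s(q, k, k))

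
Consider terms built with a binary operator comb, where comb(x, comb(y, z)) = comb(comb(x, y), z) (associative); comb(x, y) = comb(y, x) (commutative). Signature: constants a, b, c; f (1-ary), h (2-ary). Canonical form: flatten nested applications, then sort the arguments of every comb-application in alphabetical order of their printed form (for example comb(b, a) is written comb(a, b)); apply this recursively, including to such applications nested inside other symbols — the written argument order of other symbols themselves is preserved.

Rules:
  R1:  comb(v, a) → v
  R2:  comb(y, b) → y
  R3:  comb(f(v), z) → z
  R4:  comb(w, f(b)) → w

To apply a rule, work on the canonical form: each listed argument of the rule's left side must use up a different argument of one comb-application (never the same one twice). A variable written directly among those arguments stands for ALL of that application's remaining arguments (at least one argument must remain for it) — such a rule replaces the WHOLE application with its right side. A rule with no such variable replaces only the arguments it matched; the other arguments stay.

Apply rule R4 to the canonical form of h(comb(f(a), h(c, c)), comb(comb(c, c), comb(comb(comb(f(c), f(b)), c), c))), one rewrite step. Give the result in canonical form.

Answer: h(comb(f(a), h(c, c)), comb(c, c, c, c, f(c)))

Derivation:
Canonical form:  h(comb(f(a), h(c, c)), comb(c, c, c, c, f(b), f(c)))
R4 matches:  uses f(b);  w := comb(c, c, c, c, f(c))
The variable takes the whole remainder — replace the entire application.
Result:  h(comb(f(a), h(c, c)), comb(c, c, c, c, f(c)))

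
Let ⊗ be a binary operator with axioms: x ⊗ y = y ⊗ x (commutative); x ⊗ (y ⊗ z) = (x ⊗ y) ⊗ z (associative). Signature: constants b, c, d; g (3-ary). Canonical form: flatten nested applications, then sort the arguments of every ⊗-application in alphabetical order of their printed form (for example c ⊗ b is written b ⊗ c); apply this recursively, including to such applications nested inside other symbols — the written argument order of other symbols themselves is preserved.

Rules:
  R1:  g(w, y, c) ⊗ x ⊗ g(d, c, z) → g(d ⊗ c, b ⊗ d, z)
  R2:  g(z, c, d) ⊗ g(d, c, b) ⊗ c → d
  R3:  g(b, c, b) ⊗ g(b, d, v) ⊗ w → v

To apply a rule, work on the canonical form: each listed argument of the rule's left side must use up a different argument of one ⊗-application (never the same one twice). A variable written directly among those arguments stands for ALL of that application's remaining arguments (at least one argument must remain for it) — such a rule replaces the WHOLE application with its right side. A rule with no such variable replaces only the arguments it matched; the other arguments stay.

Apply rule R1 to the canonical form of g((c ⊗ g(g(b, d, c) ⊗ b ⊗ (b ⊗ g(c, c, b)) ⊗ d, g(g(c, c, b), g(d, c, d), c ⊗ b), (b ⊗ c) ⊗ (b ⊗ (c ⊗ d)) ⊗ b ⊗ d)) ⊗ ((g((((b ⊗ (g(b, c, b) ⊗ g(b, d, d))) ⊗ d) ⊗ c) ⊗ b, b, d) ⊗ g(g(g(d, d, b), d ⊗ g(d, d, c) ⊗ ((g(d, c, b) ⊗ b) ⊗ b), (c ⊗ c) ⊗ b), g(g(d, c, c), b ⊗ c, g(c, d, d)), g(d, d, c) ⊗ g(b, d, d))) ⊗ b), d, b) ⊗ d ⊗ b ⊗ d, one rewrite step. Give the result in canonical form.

Answer: b ⊗ d ⊗ d ⊗ g(b ⊗ c ⊗ g(b ⊗ b ⊗ c ⊗ d ⊗ g(b, c, b) ⊗ g(b, d, d), b, d) ⊗ g(b ⊗ b ⊗ d ⊗ g(b, d, c) ⊗ g(c, c, b), g(g(c, c, b), g(d, c, d), b ⊗ c), b ⊗ b ⊗ b ⊗ c ⊗ c ⊗ d ⊗ d) ⊗ g(g(g(d, d, b), g(c ⊗ d, b ⊗ d, b), b ⊗ c ⊗ c), g(g(d, c, c), b ⊗ c, g(c, d, d)), g(b, d, d) ⊗ g(d, d, c)), d, b)

Derivation:
Canonical form:  b ⊗ d ⊗ d ⊗ g(b ⊗ c ⊗ g(b ⊗ b ⊗ c ⊗ d ⊗ g(b, c, b) ⊗ g(b, d, d), b, d) ⊗ g(b ⊗ b ⊗ d ⊗ g(b, d, c) ⊗ g(c, c, b), g(g(c, c, b), g(d, c, d), b ⊗ c), b ⊗ b ⊗ b ⊗ c ⊗ c ⊗ d ⊗ d) ⊗ g(g(g(d, d, b), b ⊗ b ⊗ d ⊗ g(d, c, b) ⊗ g(d, d, c), b ⊗ c ⊗ c), g(g(d, c, c), b ⊗ c, g(c, d, d)), g(b, d, d) ⊗ g(d, d, c)), d, b)
R1 matches:  uses g(d, c, b), g(d, d, c);  w := d, x := b ⊗ b ⊗ d, y := d, z := b
The variable takes the whole remainder — replace the entire application.
Giving:  b ⊗ d ⊗ d ⊗ g(b ⊗ c ⊗ g(b ⊗ b ⊗ c ⊗ d ⊗ g(b, c, b) ⊗ g(b, d, d), b, d) ⊗ g(b ⊗ b ⊗ d ⊗ g(b, d, c) ⊗ g(c, c, b), g(g(c, c, b), g(d, c, d), b ⊗ c), b ⊗ b ⊗ b ⊗ c ⊗ c ⊗ d ⊗ d) ⊗ g(g(g(d, d, b), g(c ⊗ d, b ⊗ d, b), b ⊗ c ⊗ c), g(g(d, c, c), b ⊗ c, g(c, d, d)), g(b, d, d) ⊗ g(d, d, c)), d, b)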